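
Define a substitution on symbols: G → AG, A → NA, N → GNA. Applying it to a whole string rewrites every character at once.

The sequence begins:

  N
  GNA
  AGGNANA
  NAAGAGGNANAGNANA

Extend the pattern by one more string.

Replace each of the 16 characters of NAAGAGGNANAGNANA in place — GNA NA NA AG NA AG AG GNA NA GNA NA AG GNA NA GNA NA — and concatenate.

GNANANAAGNAAGAGGNANAGNANAAGGNANAGNANA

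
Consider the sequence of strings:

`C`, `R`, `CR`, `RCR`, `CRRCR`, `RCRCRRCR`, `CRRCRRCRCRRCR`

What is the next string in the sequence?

Each term (from the third on) is the two preceding terms concatenated in order: term 3 = C·R = CR.
The next term joins RCRCRRCR and CRRCRRCRCRRCR.

RCRCRRCRCRRCRRCRCRRCR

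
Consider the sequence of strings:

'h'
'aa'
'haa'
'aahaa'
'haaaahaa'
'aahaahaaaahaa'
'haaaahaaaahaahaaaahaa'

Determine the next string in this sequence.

aahaahaaaahaahaaaahaaaahaahaaaahaa

From term 3 onward, concatenate the second-to-last term with the last: h·aa = haa, aa·haa = aahaa, …
The next term joins aahaahaaaahaa and haaaahaaaahaahaaaahaa.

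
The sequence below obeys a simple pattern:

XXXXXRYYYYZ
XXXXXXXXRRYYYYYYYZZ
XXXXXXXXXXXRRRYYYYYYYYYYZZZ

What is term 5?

XXXXXXXXXXXXXXXXXRRRRRYYYYYYYYYYYYYYYYZZZZZ

Term n consists of 3n-1 X's, followed by n-1 R's, followed by 3n-2 Y's, followed by n-1 Z's, where the shown terms are n = 2, 3, 4.
For term 5, n = 6, so the run lengths are 17, 5, 16, 5.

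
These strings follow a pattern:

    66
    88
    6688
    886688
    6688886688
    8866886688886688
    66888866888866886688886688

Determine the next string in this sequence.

Each term (from the third on) is the two preceding terms concatenated in order: term 3 = 66·88 = 6688.
The next term joins 8866886688886688 and 66888866888866886688886688.

886688668888668866888866888866886688886688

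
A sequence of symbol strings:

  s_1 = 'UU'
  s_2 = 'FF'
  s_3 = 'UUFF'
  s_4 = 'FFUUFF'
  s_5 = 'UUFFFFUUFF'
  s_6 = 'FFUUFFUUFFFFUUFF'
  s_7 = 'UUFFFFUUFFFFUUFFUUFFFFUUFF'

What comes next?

Each term (from the third on) is the two preceding terms concatenated in order: term 3 = UU·FF = UUFF.
Continuing: FFUUFFUUFFFFUUFF · UUFFFFUUFFFFUUFFUUFFFFUUFF gives term 8.

FFUUFFUUFFFFUUFFUUFFFFUUFFFFUUFFUUFFFFUUFF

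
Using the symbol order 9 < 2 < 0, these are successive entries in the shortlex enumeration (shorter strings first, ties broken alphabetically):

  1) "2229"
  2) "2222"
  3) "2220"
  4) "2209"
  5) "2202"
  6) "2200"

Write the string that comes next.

Treat 2200 as a base-3 numeral over the given alphabet and add one, carrying through any trailing 0's.

2099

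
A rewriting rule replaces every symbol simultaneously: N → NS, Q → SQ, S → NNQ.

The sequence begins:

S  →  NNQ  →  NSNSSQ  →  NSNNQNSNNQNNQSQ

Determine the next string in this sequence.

Applying the rule to each of the 15 symbols of NSNNQNSNNQNNQSQ gives the pieces NS NNQ NS NS SQ NS NNQ NS NS SQ NS NS SQ NNQ SQ, which concatenate to the answer.

NSNNQNSNSSQNSNNQNSNSSQNSNSSQNNQSQ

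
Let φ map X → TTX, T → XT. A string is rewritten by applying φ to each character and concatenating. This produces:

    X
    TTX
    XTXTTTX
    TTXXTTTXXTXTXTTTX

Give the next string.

Replace each of the 17 characters of TTXXTTTXXTXTXTTTX in place — XT XT TTX TTX XT XT XT TTX TTX XT TTX XT TTX XT XT XT TTX — and concatenate.

XTXTTTXTTXXTXTXTTTXTTXXTTTXXTTTXXTXTXTTTX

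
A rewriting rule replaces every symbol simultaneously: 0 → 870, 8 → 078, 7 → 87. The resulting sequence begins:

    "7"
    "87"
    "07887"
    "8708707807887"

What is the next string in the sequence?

0788787007887870870788708707807887

φ(8708707807887) expands symbol-by-symbol to 078 87 870 078 87 870 87 078 870 87 078 078 87; joining the 13 pieces gives the next term.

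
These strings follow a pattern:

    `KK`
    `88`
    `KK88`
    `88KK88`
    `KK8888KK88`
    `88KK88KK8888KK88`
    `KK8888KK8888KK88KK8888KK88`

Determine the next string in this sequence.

88KK88KK8888KK88KK8888KK8888KK88KK8888KK88

Each term (from the third on) is the two preceding terms concatenated in order: term 3 = KK·88 = KK88.
Continuing: 88KK88KK8888KK88 · KK8888KK8888KK88KK8888KK88 gives term 8.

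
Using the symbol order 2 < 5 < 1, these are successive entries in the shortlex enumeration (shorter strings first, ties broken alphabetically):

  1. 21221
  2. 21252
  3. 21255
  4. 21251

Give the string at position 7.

21211

Continuing the enumeration 3 steps past 21251: 21251 → 21212 → 21215 → (answer).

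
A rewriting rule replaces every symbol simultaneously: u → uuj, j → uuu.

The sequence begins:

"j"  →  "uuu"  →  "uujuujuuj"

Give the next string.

Expanding uujuujuuj: u→uuj, u→uuj, j→uuu, u→uuj, u→uuj, j→uuu, u→uuj, u→uuj, j→uuu. Concatenated: uuj uuj uuu uuj uuj uuu uuj uuj uuu.

uujuujuuuuujuujuuuuujuujuuu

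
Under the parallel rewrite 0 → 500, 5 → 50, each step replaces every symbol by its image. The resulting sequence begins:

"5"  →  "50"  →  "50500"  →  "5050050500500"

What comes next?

Replace each of the 13 characters of 5050050500500 in place — 50 500 50 500 500 50 500 50 500 500 50 500 500 — and concatenate.

5050050500500505005050050050500500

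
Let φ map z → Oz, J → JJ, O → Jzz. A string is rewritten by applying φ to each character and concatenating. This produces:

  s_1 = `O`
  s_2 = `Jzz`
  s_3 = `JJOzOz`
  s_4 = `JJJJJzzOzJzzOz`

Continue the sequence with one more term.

φ(JJJJJzzOzJzzOz) expands symbol-by-symbol to JJ JJ JJ JJ JJ Oz Oz Jzz Oz JJ Oz Oz Jzz Oz; joining the 14 pieces gives the next term.

JJJJJJJJJJOzOzJzzOzJJOzOzJzzOz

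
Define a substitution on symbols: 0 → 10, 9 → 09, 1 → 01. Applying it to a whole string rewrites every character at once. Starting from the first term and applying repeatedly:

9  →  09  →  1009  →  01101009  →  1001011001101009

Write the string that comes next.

01101001100101101001011001101009

Replace each of the 16 characters of 1001011001101009 in place — 01 10 10 01 10 01 01 10 10 01 01 10 01 10 10 09 — and concatenate.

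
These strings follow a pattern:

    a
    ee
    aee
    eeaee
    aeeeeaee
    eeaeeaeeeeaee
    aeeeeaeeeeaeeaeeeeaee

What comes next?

eeaeeaeeeeaeeaeeeeaeeeeaeeaeeeeaee

This is a Fibonacci-style word recurrence s(k) = s(k−2)·s(k−1): e.g. a·ee = aee.
So term 8 is eeaeeaeeeeaee·aeeeeaeeeeaeeaeeeeaee.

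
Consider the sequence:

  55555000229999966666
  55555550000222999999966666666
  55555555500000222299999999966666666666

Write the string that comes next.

The n-th term is 2n+3 5's then n+2 0's then n+1 2's then 2n+3 9's then 3n+2 6's (n = 1, 2, …).
At n = 4 the blocks have lengths 11, 6, 5, 11, 14.

55555555555000000222229999999999966666666666666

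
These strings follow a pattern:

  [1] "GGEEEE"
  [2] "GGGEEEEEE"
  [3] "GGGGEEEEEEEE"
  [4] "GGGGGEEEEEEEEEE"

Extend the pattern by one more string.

The n-th term is n G's then 2n E's, where the shown terms are n = 2, 3, 4, 5.
At n = 6 the blocks have lengths 6, 12.

GGGGGGEEEEEEEEEEEE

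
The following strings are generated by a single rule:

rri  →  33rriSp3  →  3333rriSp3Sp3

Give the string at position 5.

33333333rriSp3Sp3Sp3Sp3

Each term wraps the previous one in 33 on the left and Sp3 on the right.
From 3333rriSp3Sp3, 2 further steps: 3333rriSp3Sp3 → 333333rriSp3Sp3Sp3 → (answer).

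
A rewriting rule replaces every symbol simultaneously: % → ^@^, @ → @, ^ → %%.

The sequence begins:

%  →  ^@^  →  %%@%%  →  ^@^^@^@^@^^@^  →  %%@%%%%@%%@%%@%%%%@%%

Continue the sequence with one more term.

^@^^@^@^@^^@^^@^^@^@^@^^@^@^@^^@^@^@^^@^^@^^@^@^@^^@^

φ(%%@%%%%@%%@%%@%%%%@%%) expands symbol-by-symbol to ^@^ ^@^ @ ^@^ ^@^ ^@^ ^@^ @ ^@^ ^@^ @ ^@^ ^@^ @ ^@^ ^@^ ^@^ ^@^ @ ^@^ ^@^; joining the 21 pieces gives the next term.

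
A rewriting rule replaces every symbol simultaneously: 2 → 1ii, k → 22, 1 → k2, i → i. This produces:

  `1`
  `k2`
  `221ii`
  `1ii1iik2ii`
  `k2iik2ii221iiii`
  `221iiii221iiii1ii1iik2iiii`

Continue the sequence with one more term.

Rewriting the 26 symbols of 221iiii221iiii1ii1iik2iiii one by one yields 1ii 1ii k2 i i i i 1ii 1ii k2 i i i i k2 i i k2 i i 22 1ii i i i i; concatenated:

1ii1iik2iiii1ii1iik2iiiik2iik2ii221iiiiii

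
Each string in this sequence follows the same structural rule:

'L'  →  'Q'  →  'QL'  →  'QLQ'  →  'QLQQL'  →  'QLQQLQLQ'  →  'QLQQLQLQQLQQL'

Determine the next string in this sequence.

This is a Fibonacci-style word recurrence s(k) = s(k−1)·s(k−2): e.g. Q·L = QL.
The next term joins QLQQLQLQQLQQL and QLQQLQLQ.

QLQQLQLQQLQQLQLQQLQLQ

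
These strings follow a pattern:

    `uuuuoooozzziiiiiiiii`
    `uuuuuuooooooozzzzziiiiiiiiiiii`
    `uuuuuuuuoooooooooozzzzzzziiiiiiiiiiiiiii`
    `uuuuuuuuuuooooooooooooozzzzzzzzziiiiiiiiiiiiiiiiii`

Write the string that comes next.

Reading off run lengths: u runs 4, 6, 8, 10; o runs 4, 7, 10, 13; z runs 3, 5, 7, 9; i runs 9, 12, 15, 18 — each is linear in n, where the shown terms are n = 2, 3, 4, 5.
At n = 6 the blocks have lengths 12, 16, 11, 21.

uuuuuuuuuuuuoooooooooooooooozzzzzzzzzzziiiiiiiiiiiiiiiiiiiii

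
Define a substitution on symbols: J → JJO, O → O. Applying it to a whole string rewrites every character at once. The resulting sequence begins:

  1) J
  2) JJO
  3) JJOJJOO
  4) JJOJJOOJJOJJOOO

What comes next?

φ(JJOJJOOJJOJJOOO) expands symbol-by-symbol to JJO JJO O JJO JJO O O JJO JJO O JJO JJO O O O; joining the 15 pieces gives the next term.

JJOJJOOJJOJJOOOJJOJJOOJJOJJOOOO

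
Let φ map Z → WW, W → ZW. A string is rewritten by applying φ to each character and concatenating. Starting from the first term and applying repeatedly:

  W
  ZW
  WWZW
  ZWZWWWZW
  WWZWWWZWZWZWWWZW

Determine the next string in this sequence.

ZWZWWWZWZWZWWWZWWWZWWWZWZWZWWWZW

Applying the rule to each of the 16 symbols of WWZWWWZWZWZWWWZW gives the pieces ZW ZW WW ZW ZW ZW WW ZW WW ZW WW ZW ZW ZW WW ZW, which concatenate to the answer.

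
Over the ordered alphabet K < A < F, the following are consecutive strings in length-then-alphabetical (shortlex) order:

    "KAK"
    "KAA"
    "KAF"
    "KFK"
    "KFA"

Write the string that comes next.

KFF

Treat KFA as a base-3 numeral over the given alphabet and add one, carrying through any trailing F's.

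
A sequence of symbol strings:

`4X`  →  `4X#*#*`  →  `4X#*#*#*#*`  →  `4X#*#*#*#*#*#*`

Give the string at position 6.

The strings grow by a fixed suffix #*#* each time.
From 4X#*#*#*#*#*#*, 2 further steps: 4X#*#*#*#*#*#* → 4X#*#*#*#*#*#*#*#* → (answer).

4X#*#*#*#*#*#*#*#*#*#*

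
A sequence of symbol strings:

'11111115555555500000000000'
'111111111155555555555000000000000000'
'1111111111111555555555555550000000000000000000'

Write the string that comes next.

The n-th term is 3n+1 1's then 3n+2 5's then 4n+3 0's, where the shown terms are n = 2, 3, 4.
For the next term, n = 5, so the run lengths are 16, 17, 23.

11111111111111115555555555555555500000000000000000000000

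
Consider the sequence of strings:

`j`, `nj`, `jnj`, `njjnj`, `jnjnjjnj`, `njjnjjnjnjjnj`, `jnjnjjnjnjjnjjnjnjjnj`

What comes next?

From term 3 onward, concatenate the second-to-last term with the last: j·nj = jnj, nj·jnj = njjnj, …
So term 8 is njjnjjnjnjjnj·jnjnjjnjnjjnjjnjnjjnj.

njjnjjnjnjjnjjnjnjjnjnjjnjjnjnjjnj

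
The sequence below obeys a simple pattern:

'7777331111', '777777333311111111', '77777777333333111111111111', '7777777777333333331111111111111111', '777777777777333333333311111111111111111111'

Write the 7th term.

7777777777777777333333333333331111111111111111111111111111

Term n consists of 2n+2 7's, followed by 2n 3's, followed by 4n 1's (n = 1, 2, …).
For term 7, n = 7, so the run lengths are 16, 14, 28.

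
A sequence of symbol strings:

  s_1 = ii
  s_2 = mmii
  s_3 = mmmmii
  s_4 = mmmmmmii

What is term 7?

The strings grow by a fixed prefix mm each time.
From mmmmmmii, 3 further steps: mmmmmmii → mmmmmmmmii → mmmmmmmmmmii → (answer).

mmmmmmmmmmmmii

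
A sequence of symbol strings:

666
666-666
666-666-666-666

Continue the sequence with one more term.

666-666-666-666-666-666-666-666

Each string is two copies of the previous one joined by '-'.
One more doubling of 666-666-666-666 gives the answer.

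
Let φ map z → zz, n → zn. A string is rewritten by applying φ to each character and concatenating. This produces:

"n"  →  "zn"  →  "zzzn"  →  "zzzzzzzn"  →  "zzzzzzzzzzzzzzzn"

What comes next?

zzzzzzzzzzzzzzzzzzzzzzzzzzzzzzzn

Replace each of the 16 characters of zzzzzzzzzzzzzzzn in place — zz zz zz zz zz zz zz zz zz zz zz zz zz zz zz zn — and concatenate.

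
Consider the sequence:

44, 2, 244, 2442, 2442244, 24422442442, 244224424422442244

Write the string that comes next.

This is a Fibonacci-style word recurrence s(k) = s(k−1)·s(k−2): e.g. 2·44 = 244.
Continuing: 244224424422442244 · 24422442442 gives term 8.

24422442442244224424422442442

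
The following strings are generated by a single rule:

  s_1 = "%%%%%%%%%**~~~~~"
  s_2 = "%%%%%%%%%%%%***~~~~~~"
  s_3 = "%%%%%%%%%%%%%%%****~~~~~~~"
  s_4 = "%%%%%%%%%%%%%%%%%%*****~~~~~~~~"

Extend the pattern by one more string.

%%%%%%%%%%%%%%%%%%%%%******~~~~~~~~~

Reading off run lengths: % runs 9, 12, 15, 18; * runs 2, 3, 4, 5; ~ runs 5, 6, 7, 8 — each is linear in n, where the shown terms are n = 3, 4, 5, 6.
At n = 7 the blocks have lengths 21, 6, 9.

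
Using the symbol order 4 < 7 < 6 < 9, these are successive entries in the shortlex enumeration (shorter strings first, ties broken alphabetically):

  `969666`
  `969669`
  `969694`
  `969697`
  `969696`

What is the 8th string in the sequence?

969947

Stepping forward 3 times from 969696: 969696 → 969699 → 969944, then the target.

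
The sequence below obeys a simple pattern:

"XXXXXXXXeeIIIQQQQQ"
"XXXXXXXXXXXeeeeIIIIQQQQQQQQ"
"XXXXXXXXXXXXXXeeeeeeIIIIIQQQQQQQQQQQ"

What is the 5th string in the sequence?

Reading off run lengths: X runs 8, 11, 14; e runs 2, 4, 6; I runs 3, 4, 5; Q runs 5, 8, 11 — each is linear in n, where the shown terms are n = 2, 3, 4.
At n = 6 the blocks have lengths 20, 10, 7, 17.

XXXXXXXXXXXXXXXXXXXXeeeeeeeeeeIIIIIIIQQQQQQQQQQQQQQQQQ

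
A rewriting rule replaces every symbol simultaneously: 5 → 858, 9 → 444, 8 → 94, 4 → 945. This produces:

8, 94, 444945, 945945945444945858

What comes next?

φ(945945945444945858) expands symbol-by-symbol to 444 945 858 444 945 858 444 945 858 945 945 945 444 945 858 94 858 94; joining the 18 pieces gives the next term.

4449458584449458584449458589459459454449458589485894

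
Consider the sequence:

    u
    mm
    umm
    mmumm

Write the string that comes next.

ummmmumm

From term 3 onward, concatenate the second-to-last term with the last: u·mm = umm, mm·umm = mmumm, …
So term 5 is umm·mmumm.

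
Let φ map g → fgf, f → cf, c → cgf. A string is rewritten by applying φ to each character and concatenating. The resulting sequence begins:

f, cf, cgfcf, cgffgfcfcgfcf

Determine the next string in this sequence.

Applying the rule to each of the 13 symbols of cgffgfcfcgfcf gives the pieces cgf fgf cf cf fgf cf cgf cf cgf fgf cf cgf cf, which concatenate to the answer.

cgffgfcfcffgfcfcgfcfcgffgfcfcgfcf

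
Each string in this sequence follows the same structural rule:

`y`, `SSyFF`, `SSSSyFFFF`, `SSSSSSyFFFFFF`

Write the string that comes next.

Every step adds SS to the front and FF to the end of the previous string.
One more step from SSSSSSyFFFFFF gives the answer.

SSSSSSSSyFFFFFFFF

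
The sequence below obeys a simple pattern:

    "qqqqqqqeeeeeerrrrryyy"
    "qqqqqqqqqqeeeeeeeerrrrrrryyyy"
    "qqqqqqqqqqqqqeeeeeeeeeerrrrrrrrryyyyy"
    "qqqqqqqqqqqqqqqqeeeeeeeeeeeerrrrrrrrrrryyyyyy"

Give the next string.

Term n consists of 3n+1 q's, followed by 2n+2 e's, followed by 2n+1 r's, followed by n+1 y's, where the shown terms are n = 2, 3, 4, 5.
Setting n = 6 gives 19, 14, 13, 7 characters in each block.

qqqqqqqqqqqqqqqqqqqeeeeeeeeeeeeeerrrrrrrrrrrrryyyyyyy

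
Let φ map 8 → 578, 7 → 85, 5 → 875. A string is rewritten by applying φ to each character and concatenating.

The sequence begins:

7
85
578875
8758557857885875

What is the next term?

Replace each of the 16 characters of 8758557857885875 in place — 578 85 875 578 875 875 85 578 875 85 578 578 875 578 85 875 — and concatenate.

57885875578875875855788758557857887557885875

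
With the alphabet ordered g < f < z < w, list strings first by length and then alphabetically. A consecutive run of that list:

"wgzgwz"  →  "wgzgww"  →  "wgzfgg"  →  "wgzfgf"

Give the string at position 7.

Advancing 3 positions from wgzfgf through wgzfgf → wgzfgz → wgzfgw reaches term 7.

wgzffg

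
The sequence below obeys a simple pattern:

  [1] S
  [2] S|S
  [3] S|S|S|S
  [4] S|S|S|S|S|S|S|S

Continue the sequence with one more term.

Every step duplicates the string with '|' between the halves.
One more doubling of S|S|S|S|S|S|S|S gives the answer.

S|S|S|S|S|S|S|S|S|S|S|S|S|S|S|S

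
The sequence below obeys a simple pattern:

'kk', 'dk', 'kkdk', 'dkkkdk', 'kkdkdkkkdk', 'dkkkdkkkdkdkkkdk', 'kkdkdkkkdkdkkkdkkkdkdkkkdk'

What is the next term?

This is a Fibonacci-style word recurrence s(k) = s(k−2)·s(k−1): e.g. kk·dk = kkdk.
The next term joins dkkkdkkkdkdkkkdk and kkdkdkkkdkdkkkdkkkdkdkkkdk.

dkkkdkkkdkdkkkdkkkdkdkkkdkdkkkdkkkdkdkkkdk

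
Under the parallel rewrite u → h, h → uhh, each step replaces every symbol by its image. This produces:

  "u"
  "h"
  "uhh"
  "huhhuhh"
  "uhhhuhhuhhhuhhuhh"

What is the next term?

φ(uhhhuhhuhhhuhhuhh) expands symbol-by-symbol to h uhh uhh uhh h uhh uhh h uhh uhh uhh h uhh uhh h uhh uhh; joining the 17 pieces gives the next term.

huhhuhhuhhhuhhuhhhuhhuhhuhhhuhhuhhhuhhuhh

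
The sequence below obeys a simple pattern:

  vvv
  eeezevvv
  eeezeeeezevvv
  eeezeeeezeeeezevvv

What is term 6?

Each term is the previous one with eeeze prepended.
From eeezeeeezeeeezevvv, 2 further steps: eeezeeeezeeeezevvv → eeezeeeezeeeezeeeezevvv → (answer).

eeezeeeezeeeezeeeezeeeezevvv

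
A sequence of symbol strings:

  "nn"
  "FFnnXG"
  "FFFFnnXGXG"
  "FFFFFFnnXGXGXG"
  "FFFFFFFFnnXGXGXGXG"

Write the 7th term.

s(k+1) = FF·s(k)·XG, so each term gains FF as a prefix and XG as a suffix.
From FFFFFFFFnnXGXGXGXG, 2 further steps: FFFFFFFFnnXGXGXGXG → FFFFFFFFFFnnXGXGXGXGXG → (answer).

FFFFFFFFFFFFnnXGXGXGXGXGXG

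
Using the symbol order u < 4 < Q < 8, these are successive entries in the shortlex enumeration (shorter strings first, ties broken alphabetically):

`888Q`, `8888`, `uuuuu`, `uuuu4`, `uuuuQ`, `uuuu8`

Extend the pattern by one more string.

The successor of uuuu8 increments the rightmost position that isn't already 8 and resets every position after it to u.

uuu4u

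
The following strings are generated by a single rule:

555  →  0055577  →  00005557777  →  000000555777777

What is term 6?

00000000005557777777777

Every step adds 00 to the front and 77 to the end of the previous string.
From 000000555777777, 2 further steps: 000000555777777 → 0000000055577777777 → (answer).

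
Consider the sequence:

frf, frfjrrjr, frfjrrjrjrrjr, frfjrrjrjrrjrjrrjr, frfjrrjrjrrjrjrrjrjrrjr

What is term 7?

frfjrrjrjrrjrjrrjrjrrjrjrrjrjrrjr

Every step adds jrrjr to the end: s(k+1) = s(k)·jrrjr.
From frfjrrjrjrrjrjrrjrjrrjr, 2 further steps: frfjrrjrjrrjrjrrjrjrrjr → frfjrrjrjrrjrjrrjrjrrjrjrrjr → (answer).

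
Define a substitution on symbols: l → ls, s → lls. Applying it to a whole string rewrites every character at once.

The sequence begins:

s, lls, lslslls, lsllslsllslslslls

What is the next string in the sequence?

Rewriting the 17 symbols of lsllslsllslslslls one by one yields ls lls ls ls lls ls lls ls ls lls ls lls ls lls ls ls lls; concatenated:

lsllslslsllslsllslslsllslsllslsllslslslls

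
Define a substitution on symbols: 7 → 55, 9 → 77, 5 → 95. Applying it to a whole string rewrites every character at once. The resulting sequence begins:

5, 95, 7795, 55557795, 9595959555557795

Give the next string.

77957795779577959595959555557795

Replace each of the 16 characters of 9595959555557795 in place — 77 95 77 95 77 95 77 95 95 95 95 95 55 55 77 95 — and concatenate.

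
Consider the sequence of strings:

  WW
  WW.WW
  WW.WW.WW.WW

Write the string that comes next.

WW.WW.WW.WW.WW.WW.WW.WW

Each string is two copies of the previous one joined by '.'.
One more doubling of WW.WW.WW.WW gives the answer.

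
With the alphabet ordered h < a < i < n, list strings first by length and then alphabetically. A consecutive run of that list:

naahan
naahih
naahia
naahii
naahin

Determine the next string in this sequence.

Find the rightmost character of naahin below n, bump it to the next letter, and reset everything to its right to h.

naahnh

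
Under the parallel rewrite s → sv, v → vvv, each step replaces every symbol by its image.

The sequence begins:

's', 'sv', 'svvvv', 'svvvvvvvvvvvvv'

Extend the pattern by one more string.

Applying the rule to each of the 14 symbols of svvvvvvvvvvvvv gives the pieces sv vvv vvv vvv vvv vvv vvv vvv vvv vvv vvv vvv vvv vvv, which concatenate to the answer.

svvvvvvvvvvvvvvvvvvvvvvvvvvvvvvvvvvvvvvvv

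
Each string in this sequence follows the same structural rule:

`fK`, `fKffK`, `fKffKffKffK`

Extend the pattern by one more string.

fKffKffKffKffKffKffKffK

Each string is two copies of the previous one joined by 'f'.
So the next term is two copies of fKffKffKffK with 'f' between the halves.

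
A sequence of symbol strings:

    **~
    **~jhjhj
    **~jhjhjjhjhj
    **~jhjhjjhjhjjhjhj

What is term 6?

**~jhjhjjhjhjjhjhjjhjhjjhjhj

Each term is the previous one with jhjhj appended.
From **~jhjhjjhjhjjhjhj, 2 further steps: **~jhjhjjhjhjjhjhj → **~jhjhjjhjhjjhjhjjhjhj → (answer).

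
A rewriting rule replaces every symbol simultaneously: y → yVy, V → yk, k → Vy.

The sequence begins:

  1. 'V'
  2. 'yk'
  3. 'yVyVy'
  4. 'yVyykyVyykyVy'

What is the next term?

Rewriting the 13 symbols of yVyykyVyykyVy one by one yields yVy yk yVy yVy Vy yVy yk yVy yVy Vy yVy yk yVy; concatenated:

yVyykyVyyVyVyyVyykyVyyVyVyyVyykyVy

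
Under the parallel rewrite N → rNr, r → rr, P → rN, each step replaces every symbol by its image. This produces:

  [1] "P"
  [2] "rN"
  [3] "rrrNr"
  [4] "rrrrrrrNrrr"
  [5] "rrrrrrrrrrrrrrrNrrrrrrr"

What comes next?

rrrrrrrrrrrrrrrrrrrrrrrrrrrrrrrNrrrrrrrrrrrrrrr

Replace each of the 23 characters of rrrrrrrrrrrrrrrNrrrrrrr in place — rr rr rr rr rr rr rr rr rr rr rr rr rr rr rr rNr rr rr rr rr rr rr rr — and concatenate.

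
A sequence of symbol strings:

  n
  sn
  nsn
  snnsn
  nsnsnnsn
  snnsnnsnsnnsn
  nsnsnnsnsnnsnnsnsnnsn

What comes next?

From term 3 onward, concatenate the second-to-last term with the last: n·sn = nsn, sn·nsn = snnsn, …
Continuing: snnsnnsnsnnsn · nsnsnnsnsnnsnnsnsnnsn gives term 8.

snnsnnsnsnnsnnsnsnnsnsnnsnnsnsnnsn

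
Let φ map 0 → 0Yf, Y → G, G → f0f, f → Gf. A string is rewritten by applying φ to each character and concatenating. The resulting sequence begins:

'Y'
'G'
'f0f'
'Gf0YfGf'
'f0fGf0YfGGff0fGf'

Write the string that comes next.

Rewriting the 16 symbols of f0fGf0YfGGff0fGf one by one yields Gf 0Yf Gf f0f Gf 0Yf G Gf f0f f0f Gf Gf 0Yf Gf f0f Gf; concatenated:

Gf0YfGff0fGf0YfGGff0ff0fGfGf0YfGff0fGf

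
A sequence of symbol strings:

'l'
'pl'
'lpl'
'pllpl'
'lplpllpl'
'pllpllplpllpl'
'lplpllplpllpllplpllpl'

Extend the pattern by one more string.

pllpllplpllpllplpllplpllpllplpllpl

From term 3 onward, concatenate the second-to-last term with the last: l·pl = lpl, pl·lpl = pllpl, …
The next term joins pllpllplpllpl and lplpllplpllpllplpllpl.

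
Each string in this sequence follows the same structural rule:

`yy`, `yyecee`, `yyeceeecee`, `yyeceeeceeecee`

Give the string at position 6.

The strings grow by a fixed suffix ecee each time.
From yyeceeeceeecee, 2 further steps: yyeceeeceeecee → yyeceeeceeeceeecee → (answer).

yyeceeeceeeceeeceeecee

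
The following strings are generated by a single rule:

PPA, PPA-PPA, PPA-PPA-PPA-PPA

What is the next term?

Every step duplicates the string with '-' between the halves.
Doubling PPA-PPA-PPA-PPA with '-' between the halves:

PPA-PPA-PPA-PPA-PPA-PPA-PPA-PPA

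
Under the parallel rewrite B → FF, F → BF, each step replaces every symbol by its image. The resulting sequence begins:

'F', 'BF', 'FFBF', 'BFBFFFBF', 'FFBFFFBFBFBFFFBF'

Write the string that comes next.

BFBFFFBFBFBFFFBFFFBFFFBFBFBFFFBF

Applying the rule to each of the 16 symbols of FFBFFFBFBFBFFFBF gives the pieces BF BF FF BF BF BF FF BF FF BF FF BF BF BF FF BF, which concatenate to the answer.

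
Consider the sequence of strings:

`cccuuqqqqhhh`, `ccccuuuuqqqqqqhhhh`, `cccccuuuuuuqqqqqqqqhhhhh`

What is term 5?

cccccccuuuuuuuuuuqqqqqqqqqqqqhhhhhhh

Each string has the form c^{n+2} u^{2n} q^{2n+2} h^{n+2} (n = 1, 2, …).
At n = 5 the blocks have lengths 7, 10, 12, 7.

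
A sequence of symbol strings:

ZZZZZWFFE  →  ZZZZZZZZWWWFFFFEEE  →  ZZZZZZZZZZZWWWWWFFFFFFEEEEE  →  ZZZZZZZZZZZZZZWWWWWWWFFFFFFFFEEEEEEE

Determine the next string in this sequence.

Term n consists of 3n+2 Z's, followed by 2n-1 W's, followed by 2n F's, followed by 2n-1 E's (n = 1, 2, …).
Setting n = 5 gives 17, 9, 10, 9 characters in each block.

ZZZZZZZZZZZZZZZZZWWWWWWWWWFFFFFFFFFFEEEEEEEEE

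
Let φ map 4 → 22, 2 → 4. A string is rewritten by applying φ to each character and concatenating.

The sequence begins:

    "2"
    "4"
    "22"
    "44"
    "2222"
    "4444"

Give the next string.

Rewriting each symbol of 4444: 4→22, 4→22, 4→22, 4→22, which concatenates to 22 22 22 22.

22222222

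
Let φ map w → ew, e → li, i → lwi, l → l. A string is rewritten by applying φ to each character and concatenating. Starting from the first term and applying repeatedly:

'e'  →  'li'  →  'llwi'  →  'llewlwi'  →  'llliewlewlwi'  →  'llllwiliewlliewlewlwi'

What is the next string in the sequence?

Applying the rule to each of the 21 symbols of llllwiliewlliewlewlwi gives the pieces l l l l ew lwi l lwi li ew l l lwi li ew l li ew l ew lwi, which concatenate to the answer.

llllewlwillwiliewlllwiliewlliewlewlwi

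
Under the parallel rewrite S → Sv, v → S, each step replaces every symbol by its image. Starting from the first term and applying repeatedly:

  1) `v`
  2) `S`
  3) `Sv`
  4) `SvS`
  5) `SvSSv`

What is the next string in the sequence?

SvSSvSvS

Apply φ to SvSSv symbol by symbol: S→Sv, v→S, S→Sv, S→Sv, v→S; joined: Sv S Sv Sv S.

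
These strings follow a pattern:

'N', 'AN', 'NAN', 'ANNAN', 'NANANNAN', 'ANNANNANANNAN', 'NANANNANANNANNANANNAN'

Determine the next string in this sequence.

ANNANNANANNANNANANNANANNANNANANNAN

This is a Fibonacci-style word recurrence s(k) = s(k−2)·s(k−1): e.g. N·AN = NAN.
The next term joins ANNANNANANNAN and NANANNANANNANNANANNAN.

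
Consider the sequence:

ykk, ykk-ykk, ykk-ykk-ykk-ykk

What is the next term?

Each string is two copies of the previous one joined by '-'.
So the next term is two copies of ykk-ykk-ykk-ykk with '-' between the halves.

ykk-ykk-ykk-ykk-ykk-ykk-ykk-ykk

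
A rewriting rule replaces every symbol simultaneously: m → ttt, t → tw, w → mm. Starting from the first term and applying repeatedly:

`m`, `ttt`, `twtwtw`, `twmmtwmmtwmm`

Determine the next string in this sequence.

Expanding twmmtwmmtwmm: t→tw, w→mm, m→ttt, m→ttt, t→tw, w→mm, m→ttt, m→ttt, t→tw, w→mm, m→ttt, m→ttt. Concatenated: tw mm ttt ttt tw mm ttt ttt tw mm ttt ttt.

twmmtttttttwmmtttttttwmmtttttt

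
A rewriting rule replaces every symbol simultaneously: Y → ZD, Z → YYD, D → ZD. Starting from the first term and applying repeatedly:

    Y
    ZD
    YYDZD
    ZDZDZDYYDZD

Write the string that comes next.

YYDZDYYDZDYYDZDZDZDZDYYDZD

Apply φ to ZDZDZDYYDZD symbol by symbol: Z→YYD, D→ZD, Z→YYD, D→ZD, Z→YYD, D→ZD, Y→ZD, Y→ZD, D→ZD, Z→YYD, D→ZD; joined: YYD ZD YYD ZD YYD ZD ZD ZD ZD YYD ZD.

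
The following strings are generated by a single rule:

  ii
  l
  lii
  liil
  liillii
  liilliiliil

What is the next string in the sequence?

liilliiliilliillii

This is a Fibonacci-style word recurrence s(k) = s(k−1)·s(k−2): e.g. l·ii = lii.
The next term joins liilliiliil and liillii.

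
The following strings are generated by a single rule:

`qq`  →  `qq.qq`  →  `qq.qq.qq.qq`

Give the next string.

qq.qq.qq.qq.qq.qq.qq.qq

Every step duplicates the string with '.' between the halves.
So the next term is two copies of qq.qq.qq.qq with '.' between the halves.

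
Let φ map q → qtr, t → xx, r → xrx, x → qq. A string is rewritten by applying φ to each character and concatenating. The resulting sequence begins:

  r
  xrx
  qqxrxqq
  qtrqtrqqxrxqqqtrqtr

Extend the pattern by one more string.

Rewriting the 19 symbols of qtrqtrqqxrxqqqtrqtr one by one yields qtr xx xrx qtr xx xrx qtr qtr qq xrx qq qtr qtr qtr xx xrx qtr xx xrx; concatenated:

qtrxxxrxqtrxxxrxqtrqtrqqxrxqqqtrqtrqtrxxxrxqtrxxxrx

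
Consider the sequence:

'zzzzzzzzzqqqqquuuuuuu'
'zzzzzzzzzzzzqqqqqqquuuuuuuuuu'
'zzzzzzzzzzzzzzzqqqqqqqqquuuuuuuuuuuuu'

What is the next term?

Term n consists of 3n z's, followed by 2n-1 q's, followed by 3n-2 u's, where the shown terms are n = 3, 4, 5.
For the next term, n = 6, so the run lengths are 18, 11, 16.

zzzzzzzzzzzzzzzzzzqqqqqqqqqqquuuuuuuuuuuuuuuu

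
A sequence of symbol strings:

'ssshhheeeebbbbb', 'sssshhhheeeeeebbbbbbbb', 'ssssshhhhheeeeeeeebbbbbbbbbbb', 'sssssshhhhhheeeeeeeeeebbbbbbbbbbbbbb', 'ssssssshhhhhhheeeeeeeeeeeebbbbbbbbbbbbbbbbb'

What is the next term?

The n-th term is n+1 s's then n+1 h's then 2n e's then 3n-1 b's, where the shown terms are n = 2, 3, 4, 5, 6.
At n = 7 the blocks have lengths 8, 8, 14, 20.

sssssssshhhhhhhheeeeeeeeeeeeeebbbbbbbbbbbbbbbbbbbb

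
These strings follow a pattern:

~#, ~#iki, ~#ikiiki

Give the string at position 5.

~#ikiikiikiiki

Every step adds iki to the end: s(k+1) = s(k)·iki.
From ~#ikiiki, 2 further steps: ~#ikiiki → ~#ikiikiiki → (answer).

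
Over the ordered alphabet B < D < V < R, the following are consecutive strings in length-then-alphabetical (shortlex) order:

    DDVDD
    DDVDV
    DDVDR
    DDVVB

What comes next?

DDVVD

Treat DDVVB as a base-4 numeral over the given alphabet and add one, carrying through any trailing R's.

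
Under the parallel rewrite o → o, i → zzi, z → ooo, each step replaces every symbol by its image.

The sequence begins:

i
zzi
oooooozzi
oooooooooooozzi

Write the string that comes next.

Applying the rule to each of the 15 symbols of oooooooooooozzi gives the pieces o o o o o o o o o o o o ooo ooo zzi, which concatenate to the answer.

oooooooooooooooooozzi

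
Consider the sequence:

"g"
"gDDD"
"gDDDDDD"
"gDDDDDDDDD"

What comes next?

Every step adds DDD to the end: s(k+1) = s(k)·DDD.
One more step from gDDDDDDDDD gives the answer.

gDDDDDDDDDDDD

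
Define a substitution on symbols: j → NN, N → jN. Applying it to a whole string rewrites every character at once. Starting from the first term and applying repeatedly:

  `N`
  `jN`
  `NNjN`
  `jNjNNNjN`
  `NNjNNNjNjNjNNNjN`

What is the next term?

Replace each of the 16 characters of NNjNNNjNjNjNNNjN in place — jN jN NN jN jN jN NN jN NN jN NN jN jN jN NN jN — and concatenate.

jNjNNNjNjNjNNNjNNNjNNNjNjNjNNNjN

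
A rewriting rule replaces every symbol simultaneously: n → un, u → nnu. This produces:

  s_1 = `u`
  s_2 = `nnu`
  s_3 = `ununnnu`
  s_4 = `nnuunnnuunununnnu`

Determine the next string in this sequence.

ununnnunnuunununnnunnuunnnuunnnuunununnnu

φ(nnuunnnuunununnnu) expands symbol-by-symbol to un un nnu nnu un un un nnu nnu un nnu un nnu un un un nnu; joining the 17 pieces gives the next term.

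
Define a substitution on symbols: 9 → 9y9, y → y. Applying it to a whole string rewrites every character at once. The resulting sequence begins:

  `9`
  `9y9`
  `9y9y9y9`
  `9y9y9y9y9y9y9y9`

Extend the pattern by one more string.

Rewriting the 15 symbols of 9y9y9y9y9y9y9y9 one by one yields 9y9 y 9y9 y 9y9 y 9y9 y 9y9 y 9y9 y 9y9 y 9y9; concatenated:

9y9y9y9y9y9y9y9y9y9y9y9y9y9y9y9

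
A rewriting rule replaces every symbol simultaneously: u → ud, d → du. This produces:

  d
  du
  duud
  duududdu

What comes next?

duududduudduduud

Rewriting each symbol of duududdu: d→du, u→ud, u→ud, d→du, u→ud, d→du, d→du, u→ud, which concatenates to du ud ud du ud du du ud.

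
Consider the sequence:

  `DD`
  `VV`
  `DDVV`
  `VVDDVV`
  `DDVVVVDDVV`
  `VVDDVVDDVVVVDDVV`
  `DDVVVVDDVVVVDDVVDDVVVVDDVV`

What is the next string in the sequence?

VVDDVVDDVVVVDDVVDDVVVVDDVVVVDDVVDDVVVVDDVV

From term 3 onward, concatenate the second-to-last term with the last: DD·VV = DDVV, VV·DDVV = VVDDVV, …
Continuing: VVDDVVDDVVVVDDVV · DDVVVVDDVVVVDDVVDDVVVVDDVV gives term 8.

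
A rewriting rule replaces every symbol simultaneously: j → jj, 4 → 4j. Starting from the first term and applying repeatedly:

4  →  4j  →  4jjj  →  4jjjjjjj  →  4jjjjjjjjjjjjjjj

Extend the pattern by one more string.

4jjjjjjjjjjjjjjjjjjjjjjjjjjjjjjj

Applying the rule to each of the 16 symbols of 4jjjjjjjjjjjjjjj gives the pieces 4j jj jj jj jj jj jj jj jj jj jj jj jj jj jj jj, which concatenate to the answer.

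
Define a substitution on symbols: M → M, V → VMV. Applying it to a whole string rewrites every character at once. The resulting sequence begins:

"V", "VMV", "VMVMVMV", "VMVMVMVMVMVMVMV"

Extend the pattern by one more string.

φ(VMVMVMVMVMVMVMV) expands symbol-by-symbol to VMV M VMV M VMV M VMV M VMV M VMV M VMV M VMV; joining the 15 pieces gives the next term.

VMVMVMVMVMVMVMVMVMVMVMVMVMVMVMV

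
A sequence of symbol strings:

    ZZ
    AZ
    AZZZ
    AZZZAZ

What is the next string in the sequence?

AZZZAZAZZZ

This is a Fibonacci-style word recurrence s(k) = s(k−1)·s(k−2): e.g. AZ·ZZ = AZZZ.
The next term joins AZZZAZ and AZZZ.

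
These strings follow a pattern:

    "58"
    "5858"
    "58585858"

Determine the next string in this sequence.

5858585858585858

Every step duplicates the string.
One more doubling of 58585858 gives the answer.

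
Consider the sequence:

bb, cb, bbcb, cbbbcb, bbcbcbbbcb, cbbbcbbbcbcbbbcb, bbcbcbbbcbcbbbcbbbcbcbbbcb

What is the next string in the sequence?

cbbbcbbbcbcbbbcbbbcbcbbbcbcbbbcbbbcbcbbbcb

Each term (from the third on) is the two preceding terms concatenated in order: term 3 = bb·cb = bbcb.
The next term joins cbbbcbbbcbcbbbcb and bbcbcbbbcbcbbbcbbbcbcbbbcb.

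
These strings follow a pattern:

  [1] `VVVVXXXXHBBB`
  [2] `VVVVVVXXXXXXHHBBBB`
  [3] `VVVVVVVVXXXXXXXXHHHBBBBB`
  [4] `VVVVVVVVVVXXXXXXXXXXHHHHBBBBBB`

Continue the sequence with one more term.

VVVVVVVVVVVVXXXXXXXXXXXXHHHHHBBBBBBB

Reading off run lengths: V runs 4, 6, 8, 10; X runs 4, 6, 8, 10; H runs 1, 2, 3, 4; B runs 3, 4, 5, 6 — each is linear in n, where the shown terms are n = 2, 3, 4, 5.
For the next term, n = 6, so the run lengths are 12, 12, 5, 7.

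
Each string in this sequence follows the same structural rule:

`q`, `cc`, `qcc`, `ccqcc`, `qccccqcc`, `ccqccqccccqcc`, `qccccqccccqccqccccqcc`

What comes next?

ccqccqccccqccqccccqccccqccqccccqcc

Each term (from the third on) is the two preceding terms concatenated in order: term 3 = q·cc = qcc.
The next term joins ccqccqccccqcc and qccccqccccqccqccccqcc.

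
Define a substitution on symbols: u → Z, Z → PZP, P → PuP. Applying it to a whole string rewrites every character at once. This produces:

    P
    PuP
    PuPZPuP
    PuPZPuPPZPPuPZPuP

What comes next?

φ(PuPZPuPPZPPuPZPuP) expands symbol-by-symbol to PuP Z PuP PZP PuP Z PuP PuP PZP PuP PuP Z PuP PZP PuP Z PuP; joining the 17 pieces gives the next term.

PuPZPuPPZPPuPZPuPPuPPZPPuPPuPZPuPPZPPuPZPuP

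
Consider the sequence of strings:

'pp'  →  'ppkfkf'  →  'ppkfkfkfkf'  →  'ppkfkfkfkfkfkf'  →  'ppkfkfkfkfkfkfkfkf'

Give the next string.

Each term is the previous one with kfkf appended.
Applying this once more to ppkfkfkfkfkfkfkfkf:

ppkfkfkfkfkfkfkfkfkfkf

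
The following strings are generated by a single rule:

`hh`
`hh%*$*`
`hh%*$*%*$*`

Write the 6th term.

hh%*$*%*$*%*$*%*$*%*$*

Each term is the previous one with %*$* appended.
From hh%*$*%*$*, 3 further steps: hh%*$*%*$* → hh%*$*%*$*%*$* → hh%*$*%*$*%*$*%*$* → (answer).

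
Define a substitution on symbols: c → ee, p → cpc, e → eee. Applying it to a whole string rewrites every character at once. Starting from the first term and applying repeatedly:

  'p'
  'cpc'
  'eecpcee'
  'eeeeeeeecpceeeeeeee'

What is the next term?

Applying the rule to each of the 19 symbols of eeeeeeeecpceeeeeeee gives the pieces eee eee eee eee eee eee eee eee ee cpc ee eee eee eee eee eee eee eee eee, which concatenate to the answer.

eeeeeeeeeeeeeeeeeeeeeeeeeecpceeeeeeeeeeeeeeeeeeeeeeeeee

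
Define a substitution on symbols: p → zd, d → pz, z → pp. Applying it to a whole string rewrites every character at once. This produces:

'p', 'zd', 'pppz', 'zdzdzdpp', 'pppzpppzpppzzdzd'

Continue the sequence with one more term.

Replace each of the 16 characters of pppzpppzpppzzdzd in place — zd zd zd pp zd zd zd pp zd zd zd pp pp pz pp pz — and concatenate.

zdzdzdppzdzdzdppzdzdzdpppppzpppz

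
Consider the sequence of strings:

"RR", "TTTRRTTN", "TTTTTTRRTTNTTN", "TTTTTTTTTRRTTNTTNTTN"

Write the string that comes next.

Every step adds TTT to the front and TTN to the end of the previous string.
Applying this once more to TTTTTTTTTRRTTNTTNTTN:

TTTTTTTTTTTTRRTTNTTNTTNTTN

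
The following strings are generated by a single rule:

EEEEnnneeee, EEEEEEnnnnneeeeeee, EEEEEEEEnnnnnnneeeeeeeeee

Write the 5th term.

EEEEEEEEEEEEnnnnnnnnnnneeeeeeeeeeeeeeee

The n-th term is 2n E's then 2n-1 n's then 3n-2 e's, where the shown terms are n = 2, 3, 4.
Setting n = 6 gives 12, 11, 16 characters in each block.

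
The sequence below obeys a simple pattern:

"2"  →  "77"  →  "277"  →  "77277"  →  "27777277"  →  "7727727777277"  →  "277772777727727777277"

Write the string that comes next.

Each term (from the third on) is the two preceding terms concatenated in order: term 3 = 2·77 = 277.
So term 8 is 7727727777277·277772777727727777277.

7727727777277277772777727727777277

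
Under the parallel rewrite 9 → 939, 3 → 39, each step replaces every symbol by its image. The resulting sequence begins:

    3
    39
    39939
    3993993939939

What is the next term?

3993993939939939399393993993939939

φ(3993993939939) expands symbol-by-symbol to 39 939 939 39 939 939 39 939 39 939 939 39 939; joining the 13 pieces gives the next term.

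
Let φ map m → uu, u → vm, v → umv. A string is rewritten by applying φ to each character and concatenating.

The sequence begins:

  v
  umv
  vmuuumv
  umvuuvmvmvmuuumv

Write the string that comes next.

Rewriting the 16 symbols of umvuuvmvmvmuuumv one by one yields vm uu umv vm vm umv uu umv uu umv uu vm vm vm uu umv; concatenated:

vmuuumvvmvmumvuuumvuuumvuuvmvmvmuuumv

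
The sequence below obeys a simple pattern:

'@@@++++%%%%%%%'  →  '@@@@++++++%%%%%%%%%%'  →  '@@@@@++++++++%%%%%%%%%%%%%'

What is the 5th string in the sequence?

Term n consists of n+1 @'s, followed by 2n +'s, followed by 3n+1 %'s, where the shown terms are n = 2, 3, 4.
For term 5, n = 6, so the run lengths are 7, 12, 19.

@@@@@@@++++++++++++%%%%%%%%%%%%%%%%%%%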